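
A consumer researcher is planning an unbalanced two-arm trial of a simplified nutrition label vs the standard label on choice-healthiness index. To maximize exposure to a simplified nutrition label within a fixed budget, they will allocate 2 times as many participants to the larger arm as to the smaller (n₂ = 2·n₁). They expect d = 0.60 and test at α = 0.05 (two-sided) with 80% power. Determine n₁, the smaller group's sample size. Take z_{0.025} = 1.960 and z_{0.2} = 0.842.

With allocation ratio k = n₂/n₁ = 2, Var(x̄₁−x̄₂) = σ²(1/n₁ + 1/(k·n₁)) = σ²·(k+1)/(k·n₁).
So n₁ = (1 + 1/k)·((z_{α/2} + z_β)/d)² = 1.500 × (2.802/0.60)².
n₁ = 1.500 × 21.81 = 32.7.
Round up: n₁ = 33, giving n₂ = 2 × 33 = 66.

n₁ = 33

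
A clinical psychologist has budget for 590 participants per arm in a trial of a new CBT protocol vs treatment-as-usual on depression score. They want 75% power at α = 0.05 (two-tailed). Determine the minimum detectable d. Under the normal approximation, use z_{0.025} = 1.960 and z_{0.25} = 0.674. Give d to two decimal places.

For two independent groups of n = 590 each: d_min = (z_{α/2} + z_β)·√(2/n).
z-sum = 1.960 + 0.674 = 2.634.
d_min = 2.634 × √(2/590) = 2.634 × 0.0582 = 0.153.

d_min ≈ 0.15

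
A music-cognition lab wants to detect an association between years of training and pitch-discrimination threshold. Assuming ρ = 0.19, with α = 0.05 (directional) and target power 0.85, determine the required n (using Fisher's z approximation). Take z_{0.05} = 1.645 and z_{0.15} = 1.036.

n = 198

Fisher's z: C = ½·ln((1+r)/(1−r)) = ½·ln(1.4691) = 0.1923.
n = ((z_{α} + z_β)/C)² + 3.
(1.645 + 1.036) / 0.1923 = 2.681 / 0.1923 = 13.942.
n = 13.942² + 3 = 194.37 + 3 = 197.4.
Round up.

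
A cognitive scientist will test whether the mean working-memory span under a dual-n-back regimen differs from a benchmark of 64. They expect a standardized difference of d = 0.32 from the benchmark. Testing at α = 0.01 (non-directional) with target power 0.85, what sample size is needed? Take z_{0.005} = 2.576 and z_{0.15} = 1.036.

n = 128

For a one-sample test: n = ((z_{α/2} + z_β) / d)².
z_{α/2} + z_β = 2.576 + 1.036 = 3.612.
n = (3.612 / 0.32)² = 11.287² = 127.41.
Round up.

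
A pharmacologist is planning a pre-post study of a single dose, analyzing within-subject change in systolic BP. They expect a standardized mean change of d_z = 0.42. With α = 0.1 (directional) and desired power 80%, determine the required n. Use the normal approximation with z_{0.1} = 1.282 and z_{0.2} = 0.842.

For a paired (one-sample on differences) test: n = ((z_{α} + z_β) / d)².
z_{α} + z_β = 1.282 + 0.842 = 2.124.
n = (2.124 / 0.42)² = 5.057² = 25.57.
Round up.

n = 26 pairs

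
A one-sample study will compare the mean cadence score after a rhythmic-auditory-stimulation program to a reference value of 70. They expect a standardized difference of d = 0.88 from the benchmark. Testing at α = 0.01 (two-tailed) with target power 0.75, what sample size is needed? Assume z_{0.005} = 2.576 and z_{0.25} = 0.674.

n = 14

For a one-sample test: n = ((z_{α/2} + z_β) / d)².
z_{α/2} + z_β = 2.576 + 0.674 = 3.250.
n = (3.250 / 0.88)² = 3.693² = 13.64.
Round up.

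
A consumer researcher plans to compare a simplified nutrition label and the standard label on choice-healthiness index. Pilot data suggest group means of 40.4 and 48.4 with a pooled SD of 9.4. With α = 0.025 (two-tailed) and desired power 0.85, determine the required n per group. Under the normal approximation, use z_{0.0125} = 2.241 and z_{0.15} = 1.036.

n = 30 per group

Cohen's d = |M₁ − M₂| / SD_pooled = |40.4 − 48.4| / 9.4 = 8.0 / 9.4 = 0.851.
For two independent groups with equal n: n = 2·((z_{α/2} + z_β) / d)².
z_{α/2} + z_β = 2.241 + 1.036 = 3.277.
n = 2 × (3.277 / 0.851)² = 2 × 3.851² = 2 × 14.83 = 29.7.
Round up to the next whole participant.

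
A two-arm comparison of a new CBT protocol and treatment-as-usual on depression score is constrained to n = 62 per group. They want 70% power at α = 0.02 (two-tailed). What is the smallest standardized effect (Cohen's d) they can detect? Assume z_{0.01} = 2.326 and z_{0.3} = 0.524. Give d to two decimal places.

For two independent groups of n = 62 each: d_min = (z_{α/2} + z_β)·√(2/n).
z-sum = 2.326 + 0.524 = 2.850.
d_min = 2.850 × √(2/62) = 2.850 × 0.1796 = 0.512.

d_min ≈ 0.51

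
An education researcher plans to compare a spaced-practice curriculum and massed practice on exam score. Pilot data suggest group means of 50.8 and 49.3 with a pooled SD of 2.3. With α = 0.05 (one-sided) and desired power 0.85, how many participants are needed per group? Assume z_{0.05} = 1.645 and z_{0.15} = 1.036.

n = 34 per group

Cohen's d = |M₁ − M₂| / SD_pooled = |50.8 − 49.3| / 2.3 = 1.5 / 2.3 = 0.652.
For two independent groups with equal n: n = 2·((z_{α} + z_β) / d)².
z_{α} + z_β = 1.645 + 1.036 = 2.681.
n = 2 × (2.681 / 0.652)² = 2 × 4.112² = 2 × 16.91 = 33.8.
Round up to the next whole participant.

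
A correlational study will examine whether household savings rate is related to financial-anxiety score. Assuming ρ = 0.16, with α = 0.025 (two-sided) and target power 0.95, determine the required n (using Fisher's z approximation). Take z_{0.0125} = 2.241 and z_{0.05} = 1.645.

Fisher's z: C = ½·ln((1+r)/(1−r)) = ½·ln(1.3810) = 0.1614.
n = ((z_{α/2} + z_β)/C)² + 3.
(2.241 + 1.645) / 0.1614 = 3.886 / 0.1614 = 24.077.
n = 24.077² + 3 = 579.69 + 3 = 582.7.
Round up.

n = 583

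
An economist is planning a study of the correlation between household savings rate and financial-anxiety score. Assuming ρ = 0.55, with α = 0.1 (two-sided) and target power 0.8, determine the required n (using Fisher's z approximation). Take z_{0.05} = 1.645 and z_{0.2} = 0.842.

n = 20

Fisher's z: C = ½·ln((1+r)/(1−r)) = ½·ln(3.4444) = 0.6184.
n = ((z_{α/2} + z_β)/C)² + 3.
(1.645 + 0.842) / 0.6184 = 2.487 / 0.6184 = 4.022.
n = 4.022² + 3 = 16.17 + 3 = 19.2.
Round up.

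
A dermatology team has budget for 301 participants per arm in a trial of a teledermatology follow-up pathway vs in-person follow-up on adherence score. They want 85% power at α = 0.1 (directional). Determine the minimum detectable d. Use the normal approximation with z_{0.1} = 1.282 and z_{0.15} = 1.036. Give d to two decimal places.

For two independent groups of n = 301 each: d_min = (z_{α} + z_β)·√(2/n).
z-sum = 1.282 + 1.036 = 2.318.
d_min = 2.318 × √(2/301) = 2.318 × 0.0815 = 0.189.

d_min ≈ 0.19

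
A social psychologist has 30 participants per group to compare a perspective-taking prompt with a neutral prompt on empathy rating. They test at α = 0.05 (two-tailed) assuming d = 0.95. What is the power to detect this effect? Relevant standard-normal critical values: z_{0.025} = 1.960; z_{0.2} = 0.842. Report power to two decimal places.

For two equal groups, power = Φ(d·√(n/2) − z_{α/2}).
d·√(n/2) = 0.95 × √(30/2) = 0.95 × 3.873 = 3.679.
z_β = 3.679 − 1.960 = 1.719.
Power = Φ(1.719) = 0.957.

power ≈ 0.96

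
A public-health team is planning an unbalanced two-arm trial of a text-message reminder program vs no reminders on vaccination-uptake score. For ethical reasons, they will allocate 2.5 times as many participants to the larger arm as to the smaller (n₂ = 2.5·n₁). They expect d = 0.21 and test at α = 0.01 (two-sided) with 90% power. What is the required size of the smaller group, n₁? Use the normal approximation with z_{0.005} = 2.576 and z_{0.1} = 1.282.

n₁ = 473

With allocation ratio k = n₂/n₁ = 2.5, Var(x̄₁−x̄₂) = σ²(1/n₁ + 1/(k·n₁)) = σ²·(k+1)/(k·n₁).
So n₁ = (1 + 1/k)·((z_{α/2} + z_β)/d)² = 1.400 × (3.858/0.21)².
n₁ = 1.400 × 337.51 = 472.5.
Round up: n₁ = 473, giving n₂ = ⌈2.5 × 473⌉ = ⌈1182.5⌉ = 1183.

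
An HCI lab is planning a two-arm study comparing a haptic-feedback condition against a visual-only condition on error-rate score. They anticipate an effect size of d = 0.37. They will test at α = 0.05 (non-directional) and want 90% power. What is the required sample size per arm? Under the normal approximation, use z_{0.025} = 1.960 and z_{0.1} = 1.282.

For two independent groups with equal n: n = 2·((z_{α/2} + z_β) / d)².
z_{α/2} + z_β = 1.960 + 1.282 = 3.242.
n = 2 × (3.242 / 0.37)² = 2 × 8.762² = 2 × 76.78 = 153.6.
Round up to the next whole participant.

n = 154 per group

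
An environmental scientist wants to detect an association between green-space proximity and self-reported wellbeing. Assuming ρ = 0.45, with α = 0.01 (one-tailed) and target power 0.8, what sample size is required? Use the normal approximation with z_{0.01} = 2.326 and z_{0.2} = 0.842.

n = 46

Fisher's z: C = ½·ln((1+r)/(1−r)) = ½·ln(2.6364) = 0.4847.
n = ((z_{α} + z_β)/C)² + 3.
(2.326 + 0.842) / 0.4847 = 3.168 / 0.4847 = 6.536.
n = 6.536² + 3 = 42.72 + 3 = 45.7.
Round up.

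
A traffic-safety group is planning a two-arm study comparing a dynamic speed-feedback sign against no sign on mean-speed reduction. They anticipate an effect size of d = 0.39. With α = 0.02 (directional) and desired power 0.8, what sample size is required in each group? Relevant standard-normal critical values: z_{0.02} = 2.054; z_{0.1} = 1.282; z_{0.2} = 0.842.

For two independent groups with equal n: n = 2·((z_{α} + z_β) / d)².
z_{α} + z_β = 2.054 + 0.842 = 2.896.
n = 2 × (2.896 / 0.39)² = 2 × 7.426² = 2 × 55.14 = 110.3.
Round up to the next whole participant.

n = 111 per group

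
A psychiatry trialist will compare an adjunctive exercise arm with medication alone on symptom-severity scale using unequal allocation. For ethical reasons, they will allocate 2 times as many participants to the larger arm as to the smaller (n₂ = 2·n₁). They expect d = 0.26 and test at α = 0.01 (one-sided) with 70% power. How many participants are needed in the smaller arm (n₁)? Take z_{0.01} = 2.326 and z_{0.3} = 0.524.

With allocation ratio k = n₂/n₁ = 2, Var(x̄₁−x̄₂) = σ²(1/n₁ + 1/(k·n₁)) = σ²·(k+1)/(k·n₁).
So n₁ = (1 + 1/k)·((z_{α} + z_β)/d)² = 1.500 × (2.850/0.26)².
n₁ = 1.500 × 120.16 = 180.2.
Round up: n₁ = 181, giving n₂ = 2 × 181 = 362.

n₁ = 181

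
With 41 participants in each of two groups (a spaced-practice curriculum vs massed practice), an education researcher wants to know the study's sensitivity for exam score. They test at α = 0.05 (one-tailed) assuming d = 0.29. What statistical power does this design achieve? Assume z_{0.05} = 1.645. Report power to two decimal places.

power ≈ 0.37

For two equal groups, power = Φ(d·√(n/2) − z_{α}).
d·√(n/2) = 0.29 × √(41/2) = 0.29 × 4.528 = 1.313.
z_β = 1.313 − 1.645 = -0.332.
Power = Φ(-0.332) = 0.370.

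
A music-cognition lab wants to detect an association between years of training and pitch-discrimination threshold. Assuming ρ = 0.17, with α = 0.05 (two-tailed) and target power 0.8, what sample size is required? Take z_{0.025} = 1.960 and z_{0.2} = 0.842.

n = 270

Fisher's z: C = ½·ln((1+r)/(1−r)) = ½·ln(1.4096) = 0.1717.
n = ((z_{α/2} + z_β)/C)² + 3.
(1.960 + 0.842) / 0.1717 = 2.802 / 0.1717 = 16.319.
n = 16.319² + 3 = 266.32 + 3 = 269.3.
Round up.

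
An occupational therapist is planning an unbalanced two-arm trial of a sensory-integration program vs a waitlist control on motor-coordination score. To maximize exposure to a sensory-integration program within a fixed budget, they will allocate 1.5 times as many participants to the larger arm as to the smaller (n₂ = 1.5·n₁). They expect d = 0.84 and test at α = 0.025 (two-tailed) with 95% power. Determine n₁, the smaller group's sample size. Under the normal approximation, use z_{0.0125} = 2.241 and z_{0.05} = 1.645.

n₁ = 36

With allocation ratio k = n₂/n₁ = 1.5, Var(x̄₁−x̄₂) = σ²(1/n₁ + 1/(k·n₁)) = σ²·(k+1)/(k·n₁).
So n₁ = (1 + 1/k)·((z_{α/2} + z_β)/d)² = 1.667 × (3.886/0.84)².
n₁ = 1.667 × 21.40 = 35.7.
Round up: n₁ = 36, giving n₂ = 1.5 × 36 = 54.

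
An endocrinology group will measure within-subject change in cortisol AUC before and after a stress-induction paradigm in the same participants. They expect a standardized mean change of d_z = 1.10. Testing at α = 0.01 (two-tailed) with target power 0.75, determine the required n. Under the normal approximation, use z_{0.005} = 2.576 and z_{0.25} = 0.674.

For a paired (one-sample on differences) test: n = ((z_{α/2} + z_β) / d)².
z_{α/2} + z_β = 2.576 + 0.674 = 3.250.
n = (3.250 / 1.10)² = 2.955² = 8.73.
Round up.

n = 9 pairs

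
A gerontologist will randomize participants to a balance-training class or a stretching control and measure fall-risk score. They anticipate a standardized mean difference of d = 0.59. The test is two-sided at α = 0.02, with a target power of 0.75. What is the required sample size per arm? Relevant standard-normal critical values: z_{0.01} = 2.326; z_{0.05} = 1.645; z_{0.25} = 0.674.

n = 52 per group

For two independent groups with equal n: n = 2·((z_{α/2} + z_β) / d)².
z_{α/2} + z_β = 2.326 + 0.674 = 3.000.
n = 2 × (3.000 / 0.59)² = 2 × 5.085² = 2 × 25.85 = 51.7.
Round up to the next whole participant.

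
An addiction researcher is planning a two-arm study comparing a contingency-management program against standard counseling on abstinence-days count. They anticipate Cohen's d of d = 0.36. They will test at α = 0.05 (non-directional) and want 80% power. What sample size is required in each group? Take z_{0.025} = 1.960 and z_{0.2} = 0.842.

n = 122 per group

For two independent groups with equal n: n = 2·((z_{α/2} + z_β) / d)².
z_{α/2} + z_β = 1.960 + 0.842 = 2.802.
n = 2 × (2.802 / 0.36)² = 2 × 7.783² = 2 × 60.58 = 121.2.
Round up to the next whole participant.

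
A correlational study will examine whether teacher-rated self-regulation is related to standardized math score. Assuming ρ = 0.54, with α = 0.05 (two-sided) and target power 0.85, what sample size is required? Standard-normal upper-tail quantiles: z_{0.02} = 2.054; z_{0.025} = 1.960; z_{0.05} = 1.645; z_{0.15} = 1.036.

n = 28

Fisher's z: C = ½·ln((1+r)/(1−r)) = ½·ln(3.3478) = 0.6042.
n = ((z_{α/2} + z_β)/C)² + 3.
(1.960 + 1.036) / 0.6042 = 2.996 / 0.6042 = 4.959.
n = 4.959² + 3 = 24.59 + 3 = 27.6.
Round up.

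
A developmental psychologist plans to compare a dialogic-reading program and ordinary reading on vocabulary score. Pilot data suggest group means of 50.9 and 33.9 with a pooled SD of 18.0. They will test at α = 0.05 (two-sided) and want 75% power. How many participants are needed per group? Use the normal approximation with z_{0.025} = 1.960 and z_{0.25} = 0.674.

n = 16 per group

Cohen's d = |M₁ − M₂| / SD_pooled = |50.9 − 33.9| / 18.0 = 17.0 / 18.0 = 0.944.
For two independent groups with equal n: n = 2·((z_{α/2} + z_β) / d)².
z_{α/2} + z_β = 1.960 + 0.674 = 2.634.
n = 2 × (2.634 / 0.944)² = 2 × 2.790² = 2 × 7.79 = 15.6.
Round up to the next whole participant.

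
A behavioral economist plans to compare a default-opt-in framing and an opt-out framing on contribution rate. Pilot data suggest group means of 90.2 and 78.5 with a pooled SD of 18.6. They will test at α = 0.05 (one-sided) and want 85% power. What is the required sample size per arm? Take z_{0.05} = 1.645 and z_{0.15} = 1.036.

n = 37 per group

Cohen's d = |M₁ − M₂| / SD_pooled = |90.2 − 78.5| / 18.6 = 11.7 / 18.6 = 0.629.
For two independent groups with equal n: n = 2·((z_{α} + z_β) / d)².
z_{α} + z_β = 1.645 + 1.036 = 2.681.
n = 2 × (2.681 / 0.629)² = 2 × 4.262² = 2 × 18.17 = 36.3.
Round up to the next whole participant.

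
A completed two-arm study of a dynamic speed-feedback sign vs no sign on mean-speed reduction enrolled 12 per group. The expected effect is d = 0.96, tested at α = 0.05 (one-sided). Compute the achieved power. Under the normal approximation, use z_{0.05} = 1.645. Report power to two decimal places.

For two equal groups, power = Φ(d·√(n/2) − z_{α}).
d·√(n/2) = 0.96 × √(12/2) = 0.96 × 2.449 = 2.352.
z_β = 2.352 − 1.645 = 0.707.
Power = Φ(0.707) = 0.760.

power ≈ 0.76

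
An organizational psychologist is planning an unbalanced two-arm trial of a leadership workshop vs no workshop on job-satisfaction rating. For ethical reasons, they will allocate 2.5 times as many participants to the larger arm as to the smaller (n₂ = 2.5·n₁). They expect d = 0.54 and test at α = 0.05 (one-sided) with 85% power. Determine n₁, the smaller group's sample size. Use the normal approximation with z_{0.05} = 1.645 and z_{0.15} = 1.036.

With allocation ratio k = n₂/n₁ = 2.5, Var(x̄₁−x̄₂) = σ²(1/n₁ + 1/(k·n₁)) = σ²·(k+1)/(k·n₁).
So n₁ = (1 + 1/k)·((z_{α} + z_β)/d)² = 1.400 × (2.681/0.54)².
n₁ = 1.400 × 24.65 = 34.5.
Round up: n₁ = 35, giving n₂ = ⌈2.5 × 35⌉ = ⌈87.5⌉ = 88.

n₁ = 35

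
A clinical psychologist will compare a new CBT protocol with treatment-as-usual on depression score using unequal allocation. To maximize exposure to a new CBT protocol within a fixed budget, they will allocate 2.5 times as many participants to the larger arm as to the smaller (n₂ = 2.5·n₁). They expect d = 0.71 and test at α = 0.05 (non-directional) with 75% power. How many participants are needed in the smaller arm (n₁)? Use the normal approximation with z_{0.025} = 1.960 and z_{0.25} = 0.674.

With allocation ratio k = n₂/n₁ = 2.5, Var(x̄₁−x̄₂) = σ²(1/n₁ + 1/(k·n₁)) = σ²·(k+1)/(k·n₁).
So n₁ = (1 + 1/k)·((z_{α/2} + z_β)/d)² = 1.400 × (2.634/0.71)².
n₁ = 1.400 × 13.76 = 19.3.
Round up: n₁ = 20, giving n₂ = 2.5 × 20 = 50.

n₁ = 20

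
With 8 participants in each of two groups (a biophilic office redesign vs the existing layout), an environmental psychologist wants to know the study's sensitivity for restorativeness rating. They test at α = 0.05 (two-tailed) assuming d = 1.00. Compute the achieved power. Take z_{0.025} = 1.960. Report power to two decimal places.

power ≈ 0.52

For two equal groups, power = Φ(d·√(n/2) − z_{α/2}).
d·√(n/2) = 1.00 × √(8/2) = 1.00 × 2.000 = 2.000.
z_β = 2.000 − 1.960 = 0.040.
Power = Φ(0.040) = 0.516.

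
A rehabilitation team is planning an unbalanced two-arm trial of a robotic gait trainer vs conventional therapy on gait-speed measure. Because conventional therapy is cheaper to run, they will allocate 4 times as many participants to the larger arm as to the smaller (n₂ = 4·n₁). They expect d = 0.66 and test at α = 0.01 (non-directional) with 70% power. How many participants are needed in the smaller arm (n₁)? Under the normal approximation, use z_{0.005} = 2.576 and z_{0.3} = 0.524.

n₁ = 28

With allocation ratio k = n₂/n₁ = 4, Var(x̄₁−x̄₂) = σ²(1/n₁ + 1/(k·n₁)) = σ²·(k+1)/(k·n₁).
So n₁ = (1 + 1/k)·((z_{α/2} + z_β)/d)² = 1.250 × (3.100/0.66)².
n₁ = 1.250 × 22.06 = 27.6.
Round up: n₁ = 28, giving n₂ = 4 × 28 = 112.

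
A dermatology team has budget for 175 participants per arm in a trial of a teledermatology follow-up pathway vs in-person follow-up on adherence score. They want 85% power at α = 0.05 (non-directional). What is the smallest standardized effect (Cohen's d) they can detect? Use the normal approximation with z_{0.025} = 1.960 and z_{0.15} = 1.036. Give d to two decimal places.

For two independent groups of n = 175 each: d_min = (z_{α/2} + z_β)·√(2/n).
z-sum = 1.960 + 1.036 = 2.996.
d_min = 2.996 × √(2/175) = 2.996 × 0.1069 = 0.320.

d_min ≈ 0.32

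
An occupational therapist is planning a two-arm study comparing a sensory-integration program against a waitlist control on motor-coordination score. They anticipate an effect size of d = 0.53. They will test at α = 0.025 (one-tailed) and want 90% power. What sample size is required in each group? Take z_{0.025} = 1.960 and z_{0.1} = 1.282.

For two independent groups with equal n: n = 2·((z_{α} + z_β) / d)².
z_{α} + z_β = 1.960 + 1.282 = 3.242.
n = 2 × (3.242 / 0.53)² = 2 × 6.117² = 2 × 37.42 = 74.8.
Round up to the next whole participant.

n = 75 per group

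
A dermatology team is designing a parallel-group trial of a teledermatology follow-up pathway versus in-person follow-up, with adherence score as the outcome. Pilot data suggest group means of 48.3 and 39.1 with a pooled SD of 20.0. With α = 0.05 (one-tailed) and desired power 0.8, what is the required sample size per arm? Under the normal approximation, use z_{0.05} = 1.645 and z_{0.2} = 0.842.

Cohen's d = |M₁ − M₂| / SD_pooled = |48.3 − 39.1| / 20.0 = 9.2 / 20.0 = 0.460.
For two independent groups with equal n: n = 2·((z_{α} + z_β) / d)².
z_{α} + z_β = 1.645 + 0.842 = 2.487.
n = 2 × (2.487 / 0.460)² = 2 × 5.407² = 2 × 29.23 = 58.5.
Round up to the next whole participant.

n = 59 per group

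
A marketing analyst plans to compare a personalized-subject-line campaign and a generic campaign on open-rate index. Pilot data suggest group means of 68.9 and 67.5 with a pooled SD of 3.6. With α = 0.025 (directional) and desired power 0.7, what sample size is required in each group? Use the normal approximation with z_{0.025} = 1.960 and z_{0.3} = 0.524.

n = 82 per group

Cohen's d = |M₁ − M₂| / SD_pooled = |68.9 − 67.5| / 3.6 = 1.4 / 3.6 = 0.389.
For two independent groups with equal n: n = 2·((z_{α} + z_β) / d)².
z_{α} + z_β = 1.960 + 0.524 = 2.484.
n = 2 × (2.484 / 0.389)² = 2 × 6.386² = 2 × 40.78 = 81.6.
Round up to the next whole participant.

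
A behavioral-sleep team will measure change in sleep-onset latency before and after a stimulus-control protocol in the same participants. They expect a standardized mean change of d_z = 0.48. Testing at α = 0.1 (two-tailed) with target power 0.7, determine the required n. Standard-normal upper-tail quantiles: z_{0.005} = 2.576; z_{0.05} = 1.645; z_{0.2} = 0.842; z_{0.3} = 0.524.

n = 21 pairs

For a paired (one-sample on differences) test: n = ((z_{α/2} + z_β) / d)².
z_{α/2} + z_β = 1.645 + 0.524 = 2.169.
n = (2.169 / 0.48)² = 4.519² = 20.42.
Round up.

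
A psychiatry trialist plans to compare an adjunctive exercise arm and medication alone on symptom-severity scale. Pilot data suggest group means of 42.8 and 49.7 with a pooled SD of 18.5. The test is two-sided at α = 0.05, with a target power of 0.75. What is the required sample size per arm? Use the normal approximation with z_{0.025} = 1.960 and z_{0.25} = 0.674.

n = 100 per group

Cohen's d = |M₁ − M₂| / SD_pooled = |42.8 − 49.7| / 18.5 = 6.9 / 18.5 = 0.373.
For two independent groups with equal n: n = 2·((z_{α/2} + z_β) / d)².
z_{α/2} + z_β = 1.960 + 0.674 = 2.634.
n = 2 × (2.634 / 0.373)² = 2 × 7.062² = 2 × 49.87 = 99.7.
Round up to the next whole participant.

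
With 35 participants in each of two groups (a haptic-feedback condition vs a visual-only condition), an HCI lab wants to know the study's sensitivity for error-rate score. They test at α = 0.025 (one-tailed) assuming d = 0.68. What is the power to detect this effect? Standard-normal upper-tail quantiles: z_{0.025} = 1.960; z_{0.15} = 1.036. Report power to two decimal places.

power ≈ 0.81

For two equal groups, power = Φ(d·√(n/2) − z_{α}).
d·√(n/2) = 0.68 × √(35/2) = 0.68 × 4.183 = 2.845.
z_β = 2.845 − 1.960 = 0.885.
Power = Φ(0.885) = 0.812.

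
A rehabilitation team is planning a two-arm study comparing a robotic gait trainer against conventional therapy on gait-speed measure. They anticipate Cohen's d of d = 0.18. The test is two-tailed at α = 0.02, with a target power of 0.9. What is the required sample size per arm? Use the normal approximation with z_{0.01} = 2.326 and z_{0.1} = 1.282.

n = 804 per group

For two independent groups with equal n: n = 2·((z_{α/2} + z_β) / d)².
z_{α/2} + z_β = 2.326 + 1.282 = 3.608.
n = 2 × (3.608 / 0.18)² = 2 × 20.044² = 2 × 401.78 = 803.6.
Round up to the next whole participant.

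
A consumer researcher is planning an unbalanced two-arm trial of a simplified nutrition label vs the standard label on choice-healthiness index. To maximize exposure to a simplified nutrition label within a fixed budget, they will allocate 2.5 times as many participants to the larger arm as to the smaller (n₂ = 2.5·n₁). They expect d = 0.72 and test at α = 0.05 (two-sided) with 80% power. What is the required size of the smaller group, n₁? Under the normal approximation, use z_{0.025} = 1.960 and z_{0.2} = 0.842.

With allocation ratio k = n₂/n₁ = 2.5, Var(x̄₁−x̄₂) = σ²(1/n₁ + 1/(k·n₁)) = σ²·(k+1)/(k·n₁).
So n₁ = (1 + 1/k)·((z_{α/2} + z_β)/d)² = 1.400 × (2.802/0.72)².
n₁ = 1.400 × 15.15 = 21.2.
Round up: n₁ = 22, giving n₂ = 2.5 × 22 = 55.

n₁ = 22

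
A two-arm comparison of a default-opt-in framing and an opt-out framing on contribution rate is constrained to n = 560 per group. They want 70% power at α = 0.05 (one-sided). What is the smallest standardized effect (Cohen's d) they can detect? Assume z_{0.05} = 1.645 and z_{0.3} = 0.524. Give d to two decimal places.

For two independent groups of n = 560 each: d_min = (z_{α} + z_β)·√(2/n).
z-sum = 1.645 + 0.524 = 2.169.
d_min = 2.169 × √(2/560) = 2.169 × 0.0598 = 0.130.

d_min ≈ 0.13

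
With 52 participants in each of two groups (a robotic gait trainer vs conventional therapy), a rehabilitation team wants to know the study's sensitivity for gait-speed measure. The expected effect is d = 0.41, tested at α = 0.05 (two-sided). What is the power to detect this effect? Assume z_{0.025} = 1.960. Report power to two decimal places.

power ≈ 0.55

For two equal groups, power = Φ(d·√(n/2) − z_{α/2}).
d·√(n/2) = 0.41 × √(52/2) = 0.41 × 5.099 = 2.091.
z_β = 2.091 − 1.960 = 0.131.
Power = Φ(0.131) = 0.552.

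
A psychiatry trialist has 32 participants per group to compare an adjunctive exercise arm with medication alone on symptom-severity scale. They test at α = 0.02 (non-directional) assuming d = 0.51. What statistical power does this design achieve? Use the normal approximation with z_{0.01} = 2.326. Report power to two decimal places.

power ≈ 0.39

For two equal groups, power = Φ(d·√(n/2) − z_{α/2}).
d·√(n/2) = 0.51 × √(32/2) = 0.51 × 4.000 = 2.040.
z_β = 2.040 − 2.326 = -0.286.
Power = Φ(-0.286) = 0.387.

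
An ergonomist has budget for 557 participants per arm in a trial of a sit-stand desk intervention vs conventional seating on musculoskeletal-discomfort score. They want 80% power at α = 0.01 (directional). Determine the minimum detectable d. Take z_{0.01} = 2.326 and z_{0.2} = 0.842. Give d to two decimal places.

d_min ≈ 0.19

For two independent groups of n = 557 each: d_min = (z_{α} + z_β)·√(2/n).
z-sum = 2.326 + 0.842 = 3.168.
d_min = 3.168 × √(2/557) = 3.168 × 0.0599 = 0.190.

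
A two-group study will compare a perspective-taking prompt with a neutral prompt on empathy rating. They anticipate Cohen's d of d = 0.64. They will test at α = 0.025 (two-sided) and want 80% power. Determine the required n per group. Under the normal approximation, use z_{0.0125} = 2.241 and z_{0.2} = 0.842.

For two independent groups with equal n: n = 2·((z_{α/2} + z_β) / d)².
z_{α/2} + z_β = 2.241 + 0.842 = 3.083.
n = 2 × (3.083 / 0.64)² = 2 × 4.817² = 2 × 23.21 = 46.4.
Round up to the next whole participant.

n = 47 per group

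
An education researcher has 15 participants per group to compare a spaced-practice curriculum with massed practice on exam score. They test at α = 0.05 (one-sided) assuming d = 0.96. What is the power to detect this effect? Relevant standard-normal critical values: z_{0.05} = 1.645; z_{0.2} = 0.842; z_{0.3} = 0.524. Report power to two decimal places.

power ≈ 0.84

For two equal groups, power = Φ(d·√(n/2) − z_{α}).
d·√(n/2) = 0.96 × √(15/2) = 0.96 × 2.739 = 2.629.
z_β = 2.629 − 1.645 = 0.984.
Power = Φ(0.984) = 0.837.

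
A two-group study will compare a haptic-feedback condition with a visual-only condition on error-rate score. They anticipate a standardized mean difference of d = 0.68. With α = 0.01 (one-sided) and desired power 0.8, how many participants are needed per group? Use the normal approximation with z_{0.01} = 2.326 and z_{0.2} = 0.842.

For two independent groups with equal n: n = 2·((z_{α} + z_β) / d)².
z_{α} + z_β = 2.326 + 0.842 = 3.168.
n = 2 × (3.168 / 0.68)² = 2 × 4.659² = 2 × 21.70 = 43.4.
Round up to the next whole participant.

n = 44 per group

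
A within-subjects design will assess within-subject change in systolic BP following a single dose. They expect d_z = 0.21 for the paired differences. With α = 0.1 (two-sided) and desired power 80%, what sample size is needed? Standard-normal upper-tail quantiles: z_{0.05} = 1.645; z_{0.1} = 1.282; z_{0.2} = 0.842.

n = 141 pairs

For a paired (one-sample on differences) test: n = ((z_{α/2} + z_β) / d)².
z_{α/2} + z_β = 1.645 + 0.842 = 2.487.
n = (2.487 / 0.21)² = 11.843² = 140.25.
Round up.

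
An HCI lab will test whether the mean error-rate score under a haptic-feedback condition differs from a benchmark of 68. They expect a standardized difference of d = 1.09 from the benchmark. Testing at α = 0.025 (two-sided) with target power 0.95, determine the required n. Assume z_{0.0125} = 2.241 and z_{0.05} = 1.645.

For a one-sample test: n = ((z_{α/2} + z_β) / d)².
z_{α/2} + z_β = 2.241 + 1.645 = 3.886.
n = (3.886 / 1.09)² = 3.565² = 12.71.
Round up.

n = 13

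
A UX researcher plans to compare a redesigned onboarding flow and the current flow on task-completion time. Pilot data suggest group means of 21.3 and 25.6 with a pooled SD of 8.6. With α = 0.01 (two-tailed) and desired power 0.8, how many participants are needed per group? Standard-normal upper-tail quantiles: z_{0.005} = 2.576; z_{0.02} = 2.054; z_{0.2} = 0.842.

Cohen's d = |M₁ − M₂| / SD_pooled = |21.3 − 25.6| / 8.6 = 4.3 / 8.6 = 0.500.
For two independent groups with equal n: n = 2·((z_{α/2} + z_β) / d)².
z_{α/2} + z_β = 2.576 + 0.842 = 3.418.
n = 2 × (3.418 / 0.500)² = 2 × 6.836² = 2 × 46.73 = 93.5.
Round up to the next whole participant.

n = 94 per group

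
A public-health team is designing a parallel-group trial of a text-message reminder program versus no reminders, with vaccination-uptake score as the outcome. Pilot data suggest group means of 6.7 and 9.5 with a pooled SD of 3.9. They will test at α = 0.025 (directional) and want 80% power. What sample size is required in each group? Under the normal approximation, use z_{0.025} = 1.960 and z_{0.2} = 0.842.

n = 31 per group

Cohen's d = |M₁ − M₂| / SD_pooled = |6.7 − 9.5| / 3.9 = 2.8 / 3.9 = 0.718.
For two independent groups with equal n: n = 2·((z_{α} + z_β) / d)².
z_{α} + z_β = 1.960 + 0.842 = 2.802.
n = 2 × (2.802 / 0.718)² = 2 × 3.903² = 2 × 15.23 = 30.5.
Round up to the next whole participant.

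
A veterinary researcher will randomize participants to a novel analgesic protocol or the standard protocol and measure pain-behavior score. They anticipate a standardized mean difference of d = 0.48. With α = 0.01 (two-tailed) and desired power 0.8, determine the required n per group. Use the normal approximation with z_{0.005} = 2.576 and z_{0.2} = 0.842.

For two independent groups with equal n: n = 2·((z_{α/2} + z_β) / d)².
z_{α/2} + z_β = 2.576 + 0.842 = 3.418.
n = 2 × (3.418 / 0.48)² = 2 × 7.121² = 2 × 50.71 = 101.4.
Round up to the next whole participant.

n = 102 per group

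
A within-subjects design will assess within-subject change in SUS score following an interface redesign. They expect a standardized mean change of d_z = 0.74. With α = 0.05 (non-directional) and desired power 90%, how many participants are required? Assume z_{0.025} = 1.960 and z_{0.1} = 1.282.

For a paired (one-sample on differences) test: n = ((z_{α/2} + z_β) / d)².
z_{α/2} + z_β = 1.960 + 1.282 = 3.242.
n = (3.242 / 0.74)² = 4.381² = 19.19.
Round up.

n = 20 pairs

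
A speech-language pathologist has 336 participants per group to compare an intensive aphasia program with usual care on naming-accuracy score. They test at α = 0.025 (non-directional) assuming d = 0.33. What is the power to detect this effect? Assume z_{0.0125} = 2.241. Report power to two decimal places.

For two equal groups, power = Φ(d·√(n/2) − z_{α/2}).
d·√(n/2) = 0.33 × √(336/2) = 0.33 × 12.961 = 4.277.
z_β = 4.277 − 2.241 = 2.036.
Power = Φ(2.036) = 0.979.

power ≈ 0.98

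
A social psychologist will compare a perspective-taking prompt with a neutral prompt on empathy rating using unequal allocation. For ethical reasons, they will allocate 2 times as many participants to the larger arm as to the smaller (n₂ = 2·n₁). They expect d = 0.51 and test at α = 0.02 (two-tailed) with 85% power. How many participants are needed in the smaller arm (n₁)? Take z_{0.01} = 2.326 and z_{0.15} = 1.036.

With allocation ratio k = n₂/n₁ = 2, Var(x̄₁−x̄₂) = σ²(1/n₁ + 1/(k·n₁)) = σ²·(k+1)/(k·n₁).
So n₁ = (1 + 1/k)·((z_{α/2} + z_β)/d)² = 1.500 × (3.362/0.51)².
n₁ = 1.500 × 43.46 = 65.2.
Round up: n₁ = 66, giving n₂ = 2 × 66 = 132.

n₁ = 66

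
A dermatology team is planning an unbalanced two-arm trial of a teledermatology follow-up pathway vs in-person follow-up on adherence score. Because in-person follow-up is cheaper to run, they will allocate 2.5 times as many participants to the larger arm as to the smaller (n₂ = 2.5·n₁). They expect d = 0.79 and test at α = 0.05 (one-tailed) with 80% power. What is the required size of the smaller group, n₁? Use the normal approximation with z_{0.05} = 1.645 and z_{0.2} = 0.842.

n₁ = 14

With allocation ratio k = n₂/n₁ = 2.5, Var(x̄₁−x̄₂) = σ²(1/n₁ + 1/(k·n₁)) = σ²·(k+1)/(k·n₁).
So n₁ = (1 + 1/k)·((z_{α} + z_β)/d)² = 1.400 × (2.487/0.79)².
n₁ = 1.400 × 9.91 = 13.9.
Round up: n₁ = 14, giving n₂ = 2.5 × 14 = 35.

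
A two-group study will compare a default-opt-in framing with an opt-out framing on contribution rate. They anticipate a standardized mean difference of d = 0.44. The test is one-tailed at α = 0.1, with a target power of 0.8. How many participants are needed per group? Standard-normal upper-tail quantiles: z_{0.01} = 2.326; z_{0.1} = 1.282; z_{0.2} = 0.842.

n = 47 per group

For two independent groups with equal n: n = 2·((z_{α} + z_β) / d)².
z_{α} + z_β = 1.282 + 0.842 = 2.124.
n = 2 × (2.124 / 0.44)² = 2 × 4.827² = 2 × 23.30 = 46.6.
Round up to the next whole participant.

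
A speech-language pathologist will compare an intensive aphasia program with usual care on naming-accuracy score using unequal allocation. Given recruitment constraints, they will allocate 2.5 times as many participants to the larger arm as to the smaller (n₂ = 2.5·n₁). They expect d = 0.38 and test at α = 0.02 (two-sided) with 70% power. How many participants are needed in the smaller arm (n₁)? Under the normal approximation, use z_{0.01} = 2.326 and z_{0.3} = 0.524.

With allocation ratio k = n₂/n₁ = 2.5, Var(x̄₁−x̄₂) = σ²(1/n₁ + 1/(k·n₁)) = σ²·(k+1)/(k·n₁).
So n₁ = (1 + 1/k)·((z_{α/2} + z_β)/d)² = 1.400 × (2.850/0.38)².
n₁ = 1.400 × 56.25 = 78.8.
Round up: n₁ = 79, giving n₂ = ⌈2.5 × 79⌉ = ⌈197.5⌉ = 198.

n₁ = 79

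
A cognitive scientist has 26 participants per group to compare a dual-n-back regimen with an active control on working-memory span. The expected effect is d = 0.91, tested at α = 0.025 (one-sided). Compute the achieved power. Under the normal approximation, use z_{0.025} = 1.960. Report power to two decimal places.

For two equal groups, power = Φ(d·√(n/2) − z_{α}).
d·√(n/2) = 0.91 × √(26/2) = 0.91 × 3.606 = 3.281.
z_β = 3.281 − 1.960 = 1.321.
Power = Φ(1.321) = 0.907.

power ≈ 0.91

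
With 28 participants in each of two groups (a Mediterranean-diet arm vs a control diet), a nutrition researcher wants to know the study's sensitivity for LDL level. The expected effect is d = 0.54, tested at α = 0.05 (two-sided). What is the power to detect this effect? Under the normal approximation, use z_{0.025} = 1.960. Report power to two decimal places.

power ≈ 0.52

For two equal groups, power = Φ(d·√(n/2) − z_{α/2}).
d·√(n/2) = 0.54 × √(28/2) = 0.54 × 3.742 = 2.020.
z_β = 2.020 − 1.960 = 0.060.
Power = Φ(0.060) = 0.524.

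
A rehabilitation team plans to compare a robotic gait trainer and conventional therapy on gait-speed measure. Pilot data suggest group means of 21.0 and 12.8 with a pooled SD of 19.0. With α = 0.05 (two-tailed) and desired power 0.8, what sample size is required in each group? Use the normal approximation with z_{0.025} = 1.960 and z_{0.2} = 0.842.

Cohen's d = |M₁ − M₂| / SD_pooled = |21.0 − 12.8| / 19.0 = 8.2 / 19.0 = 0.432.
For two independent groups with equal n: n = 2·((z_{α/2} + z_β) / d)².
z_{α/2} + z_β = 1.960 + 0.842 = 2.802.
n = 2 × (2.802 / 0.432)² = 2 × 6.486² = 2 × 42.07 = 84.1.
Round up to the next whole participant.

n = 85 per group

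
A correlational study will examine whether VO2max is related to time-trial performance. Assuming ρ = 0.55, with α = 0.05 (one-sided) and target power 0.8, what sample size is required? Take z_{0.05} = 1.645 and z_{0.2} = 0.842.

Fisher's z: C = ½·ln((1+r)/(1−r)) = ½·ln(3.4444) = 0.6184.
n = ((z_{α} + z_β)/C)² + 3.
(1.645 + 0.842) / 0.6184 = 2.487 / 0.6184 = 4.022.
n = 4.022² + 3 = 16.17 + 3 = 19.2.
Round up.

n = 20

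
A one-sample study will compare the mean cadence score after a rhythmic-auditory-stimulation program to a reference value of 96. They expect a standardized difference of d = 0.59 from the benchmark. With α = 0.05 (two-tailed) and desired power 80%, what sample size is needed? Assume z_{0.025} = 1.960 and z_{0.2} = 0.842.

n = 23

For a one-sample test: n = ((z_{α/2} + z_β) / d)².
z_{α/2} + z_β = 1.960 + 0.842 = 2.802.
n = (2.802 / 0.59)² = 4.749² = 22.55.
Round up.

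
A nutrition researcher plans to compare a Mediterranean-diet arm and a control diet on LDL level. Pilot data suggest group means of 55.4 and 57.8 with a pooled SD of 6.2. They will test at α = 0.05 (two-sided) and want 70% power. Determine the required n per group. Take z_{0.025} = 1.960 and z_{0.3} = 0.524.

Cohen's d = |M₁ − M₂| / SD_pooled = |55.4 − 57.8| / 6.2 = 2.4 / 6.2 = 0.387.
For two independent groups with equal n: n = 2·((z_{α/2} + z_β) / d)².
z_{α/2} + z_β = 1.960 + 0.524 = 2.484.
n = 2 × (2.484 / 0.387)² = 2 × 6.419² = 2 × 41.20 = 82.4.
Round up to the next whole participant.

n = 83 per group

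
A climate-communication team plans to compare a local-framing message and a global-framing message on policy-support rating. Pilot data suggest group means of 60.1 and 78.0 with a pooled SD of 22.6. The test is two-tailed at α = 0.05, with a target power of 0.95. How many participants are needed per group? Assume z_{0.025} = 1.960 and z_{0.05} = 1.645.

Cohen's d = |M₁ − M₂| / SD_pooled = |60.1 − 78.0| / 22.6 = 17.9 / 22.6 = 0.792.
For two independent groups with equal n: n = 2·((z_{α/2} + z_β) / d)².
z_{α/2} + z_β = 1.960 + 1.645 = 3.605.
n = 2 × (3.605 / 0.792)² = 2 × 4.552² = 2 × 20.72 = 41.4.
Round up to the next whole participant.

n = 42 per group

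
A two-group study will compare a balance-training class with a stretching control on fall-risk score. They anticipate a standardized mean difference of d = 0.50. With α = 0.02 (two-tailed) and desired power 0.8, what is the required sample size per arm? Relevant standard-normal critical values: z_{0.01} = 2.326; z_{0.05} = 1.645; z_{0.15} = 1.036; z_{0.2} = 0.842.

For two independent groups with equal n: n = 2·((z_{α/2} + z_β) / d)².
z_{α/2} + z_β = 2.326 + 0.842 = 3.168.
n = 2 × (3.168 / 0.50)² = 2 × 6.336² = 2 × 40.14 = 80.3.
Round up to the next whole participant.

n = 81 per group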